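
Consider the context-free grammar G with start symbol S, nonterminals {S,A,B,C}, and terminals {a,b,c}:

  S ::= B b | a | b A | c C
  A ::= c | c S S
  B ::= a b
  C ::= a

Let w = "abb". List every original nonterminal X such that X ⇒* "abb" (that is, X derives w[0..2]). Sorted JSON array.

CNF form of G:
  S -> B T2 | T0 C | T2 A | a
  A -> T0 X3 | c
  B -> T1 T2
  C -> a
  T0 -> c
  T1 -> a
  T2 -> b
  X3 -> S S

CYK fill — only the sub-triangle for w[0..2]:
  [0..0]={C,S,T1}  "a"  orig:{C,S}
  [1..1]={T2}  "b"  orig:{}
  [2..2]={T2}  "b"  orig:{}
  [0..1]={B}  "ab"
  [1..2]=∅  "bb"
  [0..2]={S}  "abb"

Original NTs in T[0,2] deriving "abb": ["S"]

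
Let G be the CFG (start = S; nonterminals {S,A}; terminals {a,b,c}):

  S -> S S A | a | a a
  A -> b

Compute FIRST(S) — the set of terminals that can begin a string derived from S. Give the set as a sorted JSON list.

Compute FIRST by fixpoint:
[1]
  A via A→b: +{b}
  S via S→a: +{a}
  FIRST(S)={a}  FIRST(A)={b}
[2] (no change)
  FIRST(S)={a}  FIRST(A)={b}

FIRST(S) = ["a"]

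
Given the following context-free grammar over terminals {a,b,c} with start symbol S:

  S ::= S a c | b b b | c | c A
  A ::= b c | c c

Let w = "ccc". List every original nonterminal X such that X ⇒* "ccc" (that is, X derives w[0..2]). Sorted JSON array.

Convert to CNF:
  S -> S X3 | T0 X4 | T1 A | c
  A -> T0 T1 | T1 T1
  T0 -> b
  T1 -> c
  T2 -> a
  X3 -> T2 T1
  X4 -> T0 T0

CYK table (by increasing span), restricted to cells inside w[0..2]:
  T[0,0] 'c' = {S,T1}  orig:{S}
  T[1,1] 'c' = {S,T1}  orig:{S}
  T[2,2] 'c' = {S,T1}  orig:{S}
  T[0,1] 'cc' = {A}
  T[1,2] 'cc' = {A}
  T[0,2] 'ccc' = {S}

Original NTs in T[0,2] deriving "ccc": ["S"]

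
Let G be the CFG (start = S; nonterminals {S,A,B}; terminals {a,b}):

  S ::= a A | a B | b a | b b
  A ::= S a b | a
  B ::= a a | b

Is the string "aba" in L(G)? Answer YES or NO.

CNF form of G:
  S -> T0 A | T0 B | T1 T0 | T1 T1
  A -> S X2 | a
  B -> T0 T0 | b
  T0 -> a
  T1 -> b
  X2 -> T0 T1

CYK table (by increasing span):
  [0..0]={A,T0}  "a"  orig:{A}
  [1..1]={B,T1}  "b"  orig:{B}
  [2..2]={A,T0}  "a"  orig:{A}
  [0..1]={S,X2}  "ab"  orig:{S}
  [1..2]={S}  "ba"
  [0..2]=∅  "aba"

S ∉ T[0,2] ⇒ NO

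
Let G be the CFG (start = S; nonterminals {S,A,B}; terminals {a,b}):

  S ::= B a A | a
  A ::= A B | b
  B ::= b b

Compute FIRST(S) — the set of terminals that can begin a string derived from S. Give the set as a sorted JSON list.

Compute FIRST by fixpoint:
round 1:
  A via A→b: +{b}
  B via B→b b: +{b}
  S via S→B a A: +{b}
  S via S→a: +{a}
  FIRST[S]={a,b}  FIRST[A]={b}  FIRST[B]={b}
round 2: (no change)
  FIRST[S]={a,b}  FIRST[A]={b}  FIRST[B]={b}

FIRST(S) = ["a", "b"]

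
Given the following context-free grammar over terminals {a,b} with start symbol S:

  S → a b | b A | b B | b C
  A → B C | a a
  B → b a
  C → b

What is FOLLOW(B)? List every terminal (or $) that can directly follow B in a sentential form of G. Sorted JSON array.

FIRST sets, iterate to fixpoint:
pass 1:
  A via A→a a: +{a}
  B via B→b a: +{b}
  C via C→b: +{b}
  S via S→a b: +{a}
  S via S→b A: +{b}
  S: {a,b}  A: {a}  B: {b}  C: {b}
pass 2:
  A via A→B C: +{b}
  S: {a,b}  A: {a,b}  B: {b}  C: {b}
pass 3: done
  S: {a,b}  A: {a,b}  B: {b}  C: {b}

Compute FOLLOW by fixpoint:
FOLLOW(S) := {$}
pass 1:
  A→B C: FOLLOW(B) ⊇ FIRST(C) = {b}; new: +{b}
  S→b A: FOLLOW(A) ⊇ FOLLOW(S) ⊇ {$}; new: +{$}
  S→b B: FOLLOW(B) ⊇ FOLLOW(S) ⊇ {$}; new: +{$}
  S→b C: FOLLOW(C) ⊇ FOLLOW(S) ⊇ {$}; new: +{$}
  FOLLOW[S]={$}  FOLLOW[A]={$}  FOLLOW[B]={$,b}  FOLLOW[C]={$}
pass 2: — fixpoint
  FOLLOW[S]={$}  FOLLOW[A]={$}  FOLLOW[B]={$,b}  FOLLOW[C]={$}

FOLLOW(B) = ["$", "b"]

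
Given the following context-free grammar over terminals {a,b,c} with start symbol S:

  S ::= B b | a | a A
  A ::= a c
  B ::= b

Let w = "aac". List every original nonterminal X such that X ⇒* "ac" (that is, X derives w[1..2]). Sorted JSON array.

CNF form of G:
  S -> B T2 | T0 A | a
  A -> T0 T1
  B -> b
  T0 -> a
  T1 -> c
  T2 -> b

CYK fill (cells [i..j] with 1 ≤ i ≤ j ≤ 2 only):
  T[1,1] 'a' = {S,T0}  orig:{S}
  T[2,2] 'c' = {T1}  orig:{}
  T[1,2] 'ac' = {A}

Original NTs in T[1,2] deriving "ac": ["A"]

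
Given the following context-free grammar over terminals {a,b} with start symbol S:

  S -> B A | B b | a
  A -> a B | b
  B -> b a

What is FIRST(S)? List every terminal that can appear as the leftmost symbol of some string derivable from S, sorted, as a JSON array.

FIRST iteration:
round 1:
  A via A→a B: +{a}
  A via A→b: +{b}
  B via B→b a: +{b}
  S via S→B A: +{b}
  S via S→a: +{a}
  S: {a,b}  A: {a,b}  B: {b}
round 2: (stable)
  S: {a,b}  A: {a,b}  B: {b}

FIRST(S) = ["a", "b"]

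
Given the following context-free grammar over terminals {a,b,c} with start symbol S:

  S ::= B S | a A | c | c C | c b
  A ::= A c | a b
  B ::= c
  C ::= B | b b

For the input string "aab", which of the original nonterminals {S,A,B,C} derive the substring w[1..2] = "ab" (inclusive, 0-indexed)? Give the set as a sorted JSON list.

Convert to CNF:
  S -> B S | T0 C | T0 T2 | T1 A | c
  A -> A T0 | T1 T2
  B -> c
  C -> T2 T2 | c
  T0 -> c
  T1 -> a
  T2 -> b

CYK table (by increasing span) (cells [i..j] with 1 ≤ i ≤ j ≤ 2 only):
  [1..1]={T1}  "a"  orig:{}
  [2..2]={T2}  "b"  orig:{}
  [1..2]={A}  "ab"

Original NTs in T[1,2] deriving "ab": ["A"]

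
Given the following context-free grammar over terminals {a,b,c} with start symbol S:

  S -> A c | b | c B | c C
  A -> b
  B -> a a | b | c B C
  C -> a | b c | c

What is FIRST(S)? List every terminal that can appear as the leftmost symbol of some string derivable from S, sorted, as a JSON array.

Compute FIRST by fixpoint:
pass 1:
  A via A→b: +{b}
  B via B→a a: +{a}
  B via B→b: +{b}
  B via B→c B C: +{c}
  C via C→a: +{a}
  C via C→b c: +{b}
  C via C→c: +{c}
  S via S→A c: +{b}
  S via S→c B: +{c}
  S: {b,c}  A: {b}  B: {a,b,c}  C: {a,b,c}
pass 2: done
  S: {b,c}  A: {b}  B: {a,b,c}  C: {a,b,c}

FIRST(S) = ["b", "c"]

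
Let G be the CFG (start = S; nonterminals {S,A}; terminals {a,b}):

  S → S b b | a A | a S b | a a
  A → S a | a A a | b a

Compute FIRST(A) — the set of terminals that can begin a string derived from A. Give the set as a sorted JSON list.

Compute FIRST by fixpoint:
iter 1:
  A via A→a A a: +{a}
  A via A→b a: +{b}
  S via S→a A: +{a}
  FIRST(S)={a}  FIRST(A)={a,b}
iter 2: — fixpoint
  FIRST(S)={a}  FIRST(A)={a,b}

FIRST(A) = ["a", "b"]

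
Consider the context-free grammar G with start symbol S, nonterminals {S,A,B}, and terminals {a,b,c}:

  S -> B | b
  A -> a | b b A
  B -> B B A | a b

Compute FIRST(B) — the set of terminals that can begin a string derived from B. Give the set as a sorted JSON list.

FIRST iteration:
iter 1:
  A via A→a: +{a}
  A via A→b b A: +{b}
  B via B→a b: +{a}
  S via S→B: +{a}
  S via S→b: +{b}
  FIRST[S]={a,b}  FIRST[A]={a,b}  FIRST[B]={a}
iter 2: done
  FIRST[S]={a,b}  FIRST[A]={a,b}  FIRST[B]={a}

FIRST(B) = ["a"]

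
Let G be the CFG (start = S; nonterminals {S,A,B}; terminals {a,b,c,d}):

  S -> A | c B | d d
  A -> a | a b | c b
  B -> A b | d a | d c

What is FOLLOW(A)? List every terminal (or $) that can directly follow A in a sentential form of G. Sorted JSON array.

Compute FIRST by fixpoint:
pass 1:
  A via A→a: +{a}
  A via A→c b: +{c}
  B via B→A b: +{a,c}
  B via B→d a: +{d}
  S via S→A: +{a,c}
  S via S→d d: +{d}
  FIRST[S]={a,c,d}  FIRST[A]={a,c}  FIRST[B]={a,c,d}
pass 2: done
  FIRST[S]={a,c,d}  FIRST[A]={a,c}  FIRST[B]={a,c,d}

FOLLOW iteration:
seed FOLLOW(S) with $
round 1:
  B→A b: FOLLOW(A) ⊇ FIRST(b) = {b}; new: +{b}
  S→A: FOLLOW(A) ⊇ FOLLOW(S) ⊇ {$}; new: +{$}
  S→c B: FOLLOW(B) ⊇ FOLLOW(S) ⊇ {$}; new: +{$}
  FOLLOW[S]={$}  FOLLOW[A]={$,b}  FOLLOW[B]={$}
round 2: done
  FOLLOW[S]={$}  FOLLOW[A]={$,b}  FOLLOW[B]={$}

FOLLOW(A) = ["$", "b"]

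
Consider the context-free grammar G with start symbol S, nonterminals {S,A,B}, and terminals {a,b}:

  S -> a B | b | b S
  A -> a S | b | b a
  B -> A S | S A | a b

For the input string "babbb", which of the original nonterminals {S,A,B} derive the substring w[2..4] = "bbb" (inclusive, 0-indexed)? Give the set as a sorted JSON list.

Convert to CNF:
  S -> T0 B | T1 S | b
  A -> T0 S | T1 T0 | b
  B -> A S | S A | T0 T1
  T0 -> a
  T1 -> b

CYK fill — only the sub-triangle for w[2..4]:
  cell(2,2) b: {A,S,T1}  orig:{A,S}
  cell(3,3) b: {A,S,T1}  orig:{A,S}
  cell(4,4) b: {A,S,T1}  orig:{A,S}
  cell(2,3) bb: {B,S}
  cell(3,4) bb: {B,S}
  cell(2,4) bbb: {B,S}

Original NTs in T[2,4] deriving "bbb": ["B", "S"]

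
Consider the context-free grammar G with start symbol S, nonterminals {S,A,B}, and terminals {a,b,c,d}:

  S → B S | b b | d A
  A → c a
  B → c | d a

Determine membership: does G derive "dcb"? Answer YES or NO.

Convert to CNF:
  S -> B S | T2 A | T3 T3
  A -> T0 T1
  B -> T2 T1 | c
  T0 -> c
  T1 -> a
  T2 -> d
  T3 -> b

CYK table (by increasing span):
  [0..0]={T2}  "d"  orig:{}
  [1..1]={B,T0}  "c"  orig:{B}
  [2..2]={T3}  "b"  orig:{}
  [0..1]=∅  "dc"
  [1..2]=∅  "cb"
  [0..2]=∅  "dcb"

S ∉ T[0,2] ⇒ NO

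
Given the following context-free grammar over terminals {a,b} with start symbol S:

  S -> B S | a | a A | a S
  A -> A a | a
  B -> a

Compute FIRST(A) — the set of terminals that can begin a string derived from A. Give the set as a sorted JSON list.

Compute FIRST by fixpoint:
iter 1:
  A via A→a: +{a}
  B via B→a: +{a}
  S via S→B S: +{a}
  S: {a}  A: {a}  B: {a}
iter 2: (stable)
  S: {a}  A: {a}  B: {a}

FIRST(A) = ["a"]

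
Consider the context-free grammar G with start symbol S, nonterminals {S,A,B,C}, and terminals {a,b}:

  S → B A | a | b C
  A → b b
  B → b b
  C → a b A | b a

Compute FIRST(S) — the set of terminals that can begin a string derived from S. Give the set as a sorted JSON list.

FIRST iteration:
round 1:
  A via A→b b: +{b}
  B via B→b b: +{b}
  C via C→a b A: +{a}
  C via C→b a: +{b}
  S via S→B A: +{b}
  S via S→a: +{a}
  FIRST(S)={a,b}  FIRST(A)={b}  FIRST(B)={b}  FIRST(C)={a,b}
round 2: (stable)
  FIRST(S)={a,b}  FIRST(A)={b}  FIRST(B)={b}  FIRST(C)={a,b}

FIRST(S) = ["a", "b"]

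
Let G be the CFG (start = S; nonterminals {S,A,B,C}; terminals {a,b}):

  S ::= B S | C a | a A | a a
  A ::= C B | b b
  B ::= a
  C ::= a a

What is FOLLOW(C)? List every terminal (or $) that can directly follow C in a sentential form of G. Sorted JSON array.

FIRST sets, iterate to fixpoint:
[1]
  A via A→b b: +{b}
  B via B→a: +{a}
  C via C→a a: +{a}
  S via S→B S: +{a}
  S: {a}  A: {b}  B: {a}  C: {a}
[2]
  A via A→C B: +{a}
  S: {a}  A: {a,b}  B: {a}  C: {a}
[3] (stable)
  S: {a}  A: {a,b}  B: {a}  C: {a}

Compute FOLLOW by fixpoint:
initialize: $ ∈ FOLLOW(S)
pass 1:
  A→C B: FOLLOW(C) ⊇ FIRST(B) = {a}; new: +{a}
  S→B S: FOLLOW(B) ⊇ FIRST(S) = {a}; new: +{a}
  S→a A: FOLLOW(A) ⊇ FOLLOW(S) ⊇ {$}; new: +{$}
  S: {$}  A: {$}  B: {a}  C: {a}
pass 2:
  A→C B: FOLLOW(B) ⊇ FOLLOW(A) ⊇ {$}; new: +{$}
  S: {$}  A: {$}  B: {$,a}  C: {a}
pass 3: (stable)
  S: {$}  A: {$}  B: {$,a}  C: {a}

FOLLOW(C) = ["a"]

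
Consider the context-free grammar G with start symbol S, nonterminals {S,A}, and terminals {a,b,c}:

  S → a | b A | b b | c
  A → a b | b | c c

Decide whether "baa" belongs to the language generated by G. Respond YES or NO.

Convert to CNF:
  S -> T1 A | T1 T1 | a | c
  A -> T0 T1 | T2 T2 | b
  T0 -> a
  T1 -> b
  T2 -> c

CYK fill:
  T[0,0] 'b' = {A,T1}  orig:{A}
  T[1,1] 'a' = {S,T0}  orig:{S}
  T[2,2] 'a' = {S,T0}  orig:{S}
  T[0,1] 'ba' = ∅
  T[1,2] 'aa' = ∅
  T[0,2] 'baa' = ∅

S ∉ T[0,2] ⇒ NO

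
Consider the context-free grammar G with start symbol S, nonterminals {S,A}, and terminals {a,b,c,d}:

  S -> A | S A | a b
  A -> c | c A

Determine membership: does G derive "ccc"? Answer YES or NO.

Convert to CNF:
  S -> S A | T0 A | T1 T2 | c
  A -> T0 A | c
  T0 -> c
  T1 -> a
  T2 -> b

CYK fill:
  T[0,0] 'c' = {A,S,T0}  orig:{A,S}
  T[1,1] 'c' = {A,S,T0}  orig:{A,S}
  T[2,2] 'c' = {A,S,T0}  orig:{A,S}
  T[0,1] 'cc' = {A,S}
  T[1,2] 'cc' = {A,S}
  T[0,2] 'ccc' = {A,S}

S ∈ T[0,2] ⇒ YES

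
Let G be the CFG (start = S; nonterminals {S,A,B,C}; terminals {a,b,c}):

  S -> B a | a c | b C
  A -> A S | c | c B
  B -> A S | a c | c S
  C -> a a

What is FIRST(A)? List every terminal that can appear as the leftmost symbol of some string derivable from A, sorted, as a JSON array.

FIRST iteration:
pass 1:
  A via A→c: +{c}
  B via B→A S: +{c}
  B via B→a c: +{a}
  C via C→a a: +{a}
  S via S→B a: +{a,c}
  S via S→b C: +{b}
  FIRST(S)={a,b,c}  FIRST(A)={c}  FIRST(B)={a,c}  FIRST(C)={a}
pass 2: — fixpoint
  FIRST(S)={a,b,c}  FIRST(A)={c}  FIRST(B)={a,c}  FIRST(C)={a}

FIRST(A) = ["c"]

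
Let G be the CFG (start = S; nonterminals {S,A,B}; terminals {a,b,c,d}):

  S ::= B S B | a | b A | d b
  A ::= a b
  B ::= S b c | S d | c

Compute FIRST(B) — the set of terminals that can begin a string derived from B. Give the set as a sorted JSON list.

Compute FIRST by fixpoint:
round 1:
  A via A→a b: +{a}
  B via B→c: +{c}
  S via S→B S B: +{c}
  S via S→a: +{a}
  S via S→b A: +{b}
  S via S→d b: +{d}
  S: {a,b,c,d}  A: {a}  B: {c}
round 2:
  B via B→S b c: +{a,b,d}
  S: {a,b,c,d}  A: {a}  B: {a,b,c,d}
round 3: done
  S: {a,b,c,d}  A: {a}  B: {a,b,c,d}

FIRST(B) = ["a", "b", "c", "d"]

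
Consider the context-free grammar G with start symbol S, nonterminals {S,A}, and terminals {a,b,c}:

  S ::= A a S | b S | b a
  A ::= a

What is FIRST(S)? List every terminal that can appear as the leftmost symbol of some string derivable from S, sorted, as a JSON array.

Compute FIRST by fixpoint:
pass 1:
  A via A→a: +{a}
  S via S→A a S: +{a}
  S via S→b S: +{b}
  S: {a,b}  A: {a}
pass 2: done
  S: {a,b}  A: {a}

FIRST(S) = ["a", "b"]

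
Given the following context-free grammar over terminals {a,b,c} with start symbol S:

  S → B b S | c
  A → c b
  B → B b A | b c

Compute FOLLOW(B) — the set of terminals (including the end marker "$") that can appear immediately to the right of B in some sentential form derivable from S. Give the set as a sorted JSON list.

FIRST iteration:
[1]
  A via A→c b: +{c}
  B via B→b c: +{b}
  S via S→B b S: +{b}
  S via S→c: +{c}
  FIRST[S]={b,c}  FIRST[A]={c}  FIRST[B]={b}
[2] (stable)
  FIRST[S]={b,c}  FIRST[A]={c}  FIRST[B]={b}

FOLLOW iteration:
seed FOLLOW(S) with $
[1]
  B→B b A: FOLLOW(B) ⊇ FIRST(b) = {b}; new: +{b}
  B→B b A: FOLLOW(A) ⊇ FOLLOW(B) ⊇ {b}; new: +{b}
  S: {$}  A: {b}  B: {b}
[2] done
  S: {$}  A: {b}  B: {b}

FOLLOW(B) = ["b"]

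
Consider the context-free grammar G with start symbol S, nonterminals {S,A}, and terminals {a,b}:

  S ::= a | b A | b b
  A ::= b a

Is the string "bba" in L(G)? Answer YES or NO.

CNF form of G:
  S -> T0 A | T0 T0 | a
  A -> T0 T1
  T0 -> b
  T1 -> a

Fill CYK table bottom-up:
  cell(0,0) b: {T0}  orig:{}
  cell(1,1) b: {T0}  orig:{}
  cell(2,2) a: {S,T1}  orig:{S}
  cell(0,1) bb: {S}
  cell(1,2) ba: {A}
  cell(0,2) bba: {S}

S ∈ T[0,2] ⇒ YES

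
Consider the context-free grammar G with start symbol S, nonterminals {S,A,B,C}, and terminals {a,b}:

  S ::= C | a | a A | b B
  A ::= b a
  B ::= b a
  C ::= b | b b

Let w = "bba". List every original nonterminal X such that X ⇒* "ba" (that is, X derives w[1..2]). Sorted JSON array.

Convert to CNF:
  S -> T0 B | T0 T0 | T1 A | a | b
  A -> T0 T1
  B -> T0 T1
  C -> T0 T0 | b
  T0 -> b
  T1 -> a

CYK table (by increasing span) — only the sub-triangle for w[1..2]:
  [1..1]={C,S,T0}  "b"  orig:{C,S}
  [2..2]={S,T1}  "a"  orig:{S}
  [1..2]={A,B}  "ba"

Original NTs in T[1,2] deriving "ba": ["A", "B"]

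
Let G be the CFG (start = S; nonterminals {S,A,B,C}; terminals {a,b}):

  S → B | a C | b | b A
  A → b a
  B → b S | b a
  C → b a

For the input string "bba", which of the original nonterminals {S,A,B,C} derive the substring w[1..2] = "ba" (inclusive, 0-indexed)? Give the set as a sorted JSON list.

CNF form of G:
  S -> T0 A | T0 S | T0 T1 | T1 C | b
  A -> T0 T1
  B -> T0 S | T0 T1
  C -> T0 T1
  T0 -> b
  T1 -> a

Fill CYK table bottom-up — only the sub-triangle for w[1..2]:
  cell(1,1) b: {S,T0}  orig:{S}
  cell(2,2) a: {T1}  orig:{}
  cell(1,2) ba: {A,B,C,S}

Original NTs in T[1,2] deriving "ba": ["A", "B", "C", "S"]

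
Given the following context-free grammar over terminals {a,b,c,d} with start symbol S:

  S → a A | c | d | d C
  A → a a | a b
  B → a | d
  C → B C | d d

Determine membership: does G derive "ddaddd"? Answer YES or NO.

Convert to CNF:
  S -> T0 A | T2 C | c | d
  A -> T0 T0 | T0 T1
  B -> a | d
  C -> B C | T2 T2
  T0 -> a
  T1 -> b
  T2 -> d

CYK table (by increasing span):
  cell(0,0) d: {B,S,T2}  orig:{B,S}
  cell(1,1) d: {B,S,T2}  orig:{B,S}
  cell(2,2) a: {B,T0}  orig:{B}
  cell(3,3) d: {B,S,T2}  orig:{B,S}
  cell(4,4) d: {B,S,T2}  orig:{B,S}
  cell(5,5) d: {B,S,T2}  orig:{B,S}
  cell(0,1) dd: {C}
  cell(1,2) da: ∅
  cell(2,3) ad: ∅
  cell(3,4) dd: {C}
  cell(4,5) dd: {C}
  cell(0,2) dda: ∅
  cell(1,3) dad: ∅
  cell(2,4) add: {C}
  cell(3,5) ddd: {C,S}
  cell(0,3) ddad: ∅
  cell(1,4) dadd: {C,S}
  cell(2,5) addd: {C}
  cell(0,4) ddadd: {C,S}
  cell(1,5) daddd: {C,S}
  cell(0,5) ddaddd: {C,S}

S ∈ T[0,5] ⇒ YES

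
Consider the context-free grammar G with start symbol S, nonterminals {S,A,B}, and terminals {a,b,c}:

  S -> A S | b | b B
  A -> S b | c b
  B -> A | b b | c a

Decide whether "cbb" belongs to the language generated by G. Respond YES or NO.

CNF form of G:
  S -> A S | T0 B | b
  A -> S T0 | T1 T0
  B -> S T0 | T0 T0 | T1 T0 | T1 T2
  T0 -> b
  T1 -> c
  T2 -> a

Fill CYK table bottom-up:
  T[0,0] 'c' = {T1}  orig:{}
  T[1,1] 'b' = {S,T0}  orig:{S}
  T[2,2] 'b' = {S,T0}  orig:{S}
  T[0,1] 'cb' = {A,B}
  T[1,2] 'bb' = {A,B}
  T[0,2] 'cbb' = {S}

S ∈ T[0,2] ⇒ YES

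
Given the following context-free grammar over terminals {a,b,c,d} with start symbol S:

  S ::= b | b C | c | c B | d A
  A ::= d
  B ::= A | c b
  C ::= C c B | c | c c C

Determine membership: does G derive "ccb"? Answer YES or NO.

Convert to CNF:
  S -> T0 B | T1 C | T2 A | b | c
  A -> d
  B -> T0 T1 | d
  C -> C X3 | T0 X4 | c
  T0 -> c
  T1 -> b
  T2 -> d
  X3 -> T0 B
  X4 -> T0 C

CYK fill:
  [0..0]={C,S,T0}  "c"  orig:{C,S}
  [1..1]={C,S,T0}  "c"  orig:{C,S}
  [2..2]={S,T1}  "b"  orig:{S}
  [0..1]={X4}  "cc"  orig:{}
  [1..2]={B}  "cb"
  [0..2]={S,X3}  "ccb"  orig:{S}

S ∈ T[0,2] ⇒ YES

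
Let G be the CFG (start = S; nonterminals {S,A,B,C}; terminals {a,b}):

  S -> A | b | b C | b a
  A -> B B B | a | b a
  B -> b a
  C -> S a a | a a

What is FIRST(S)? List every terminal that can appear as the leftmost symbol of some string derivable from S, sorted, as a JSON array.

FIRST iteration:
[1]
  A via A→a: +{a}
  A via A→b a: +{b}
  B via B→b a: +{b}
  C via C→a a: +{a}
  S via S→A: +{a,b}
  S: {a,b}  A: {a,b}  B: {b}  C: {a}
[2]
  C via C→S a a: +{b}
  S: {a,b}  A: {a,b}  B: {b}  C: {a,b}
[3] (stable)
  S: {a,b}  A: {a,b}  B: {b}  C: {a,b}

FIRST(S) = ["a", "b"]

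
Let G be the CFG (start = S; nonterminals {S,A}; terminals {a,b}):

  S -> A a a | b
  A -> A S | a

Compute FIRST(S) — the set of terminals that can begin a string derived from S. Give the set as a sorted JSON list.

FIRST sets, iterate to fixpoint:
iter 1:
  A via A→a: +{a}
  S via S→A a a: +{a}
  S via S→b: +{b}
  S: {a,b}  A: {a}
iter 2: (no change)
  S: {a,b}  A: {a}

FIRST(S) = ["a", "b"]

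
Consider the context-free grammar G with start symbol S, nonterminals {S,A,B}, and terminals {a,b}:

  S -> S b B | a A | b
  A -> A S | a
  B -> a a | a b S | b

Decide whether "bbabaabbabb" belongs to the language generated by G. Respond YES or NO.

CNF form of G:
  S -> S X3 | T0 A | b
  A -> A S | a
  B -> T0 T0 | T0 X2 | b
  T0 -> a
  T1 -> b
  X2 -> T1 S
  X3 -> T1 B

Fill CYK table bottom-up:
  T[0,0] 'b' = {B,S,T1}  orig:{B,S}
  T[1,1] 'b' = {B,S,T1}  orig:{B,S}
  T[2,2] 'a' = {A,T0}  orig:{A}
  T[3,3] 'b' = {B,S,T1}  orig:{B,S}
  T[4,4] 'a' = {A,T0}  orig:{A}
  T[5,5] 'a' = {A,T0}  orig:{A}
  T[6,6] 'b' = {B,S,T1}  orig:{B,S}
  T[7,7] 'b' = {B,S,T1}  orig:{B,S}
  T[8,8] 'a' = {A,T0}  orig:{A}
  T[9,9] 'b' = {B,S,T1}  orig:{B,S}
  T[10,10] 'b' = {B,S,T1}  orig:{B,S}
  T[0,1] 'bb' = {X2,X3}  orig:{}
  T[1,2] 'ba' = ∅
  T[2,3] 'ab' = {A}
  T[3,4] 'ba' = ∅
  T[4,5] 'aa' = {B,S}
  T[5,6] 'ab' = {A}
  T[6,7] 'bb' = {X2,X3}  orig:{}
  T[7,8] 'ba' = ∅
  T[8,9] 'ab' = {A}
  T[9,10] 'bb' = {X2,X3}  orig:{}
  T[0,2] 'bba' = ∅
  T[1,3] 'bab' = ∅
  T[2,4] 'aba' = ∅
  T[3,5] 'baa' = {X2,X3}  orig:{}
  T[4,6] 'aab' = {S}
  T[5,7] 'abb' = {A,B}
  T[6,8] 'bba' = ∅
  T[7,9] 'bab' = ∅
  T[8,10] 'abb' = {A,B}
  T[0,3] 'bbab' = ∅
  T[1,4] 'baba' = ∅
  T[2,5] 'abaa' = {A,B}
  T[3,6] 'baab' = {X2}  orig:{}
  T[4,7] 'aabb' = {S}
  T[5,8] 'abba' = ∅
  T[6,9] 'bbab' = ∅
  T[7,10] 'babb' = {X3}  orig:{}
  T[0,4] 'bbaba' = ∅
  T[1,5] 'babaa' = {X3}  orig:{}
  T[2,6] 'abaab' = {A,B}
  T[3,7] 'baabb' = {X2}  orig:{}
  T[4,8] 'aabba' = ∅
  T[5,9] 'abbab' = ∅
  T[6,10] 'bbabb' = {S}
  T[0,5] 'bbabaa' = {S}
  T[1,6] 'babaab' = {X3}  orig:{}
  T[2,7] 'abaabb' = {A,B}
  T[3,8] 'baabba' = ∅
  T[4,9] 'aabbab' = ∅
  T[5,10] 'abbabb' = {A}
  T[0,6] 'bbabaab' = {S}
  T[1,7] 'babaabb' = {X3}  orig:{}
  T[2,8] 'abaabba' = ∅
  T[3,9] 'baabbab' = ∅
  T[4,10] 'aabbabb' = {S}
  T[0,7] 'bbabaabb' = {S}
  T[1,8] 'babaabba' = ∅
  T[2,9] 'abaabbab' = ∅
  T[3,10] 'baabbabb' = {X2}  orig:{}
  T[0,8] 'bbabaabba' = ∅
  T[1,9] 'babaabbab' = ∅
  T[2,10] 'abaabbabb' = {A,B}
  T[0,9] 'bbabaabbab' = ∅
  T[1,10] 'babaabbabb' = {X3}  orig:{}
  T[0,10] 'bbabaabbabb' = {S}

S ∈ T[0,10] ⇒ YES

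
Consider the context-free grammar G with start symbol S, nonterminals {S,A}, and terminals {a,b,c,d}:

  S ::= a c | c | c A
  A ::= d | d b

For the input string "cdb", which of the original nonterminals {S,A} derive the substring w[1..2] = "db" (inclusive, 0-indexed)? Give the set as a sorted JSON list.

Convert to CNF:
  S -> T2 T3 | T3 A | c
  A -> T0 T1 | d
  T0 -> d
  T1 -> b
  T2 -> a
  T3 -> c

Fill CYK table bottom-up — only the sub-triangle for w[1..2]:
  T[1,1] 'd' = {A,T0}  orig:{A}
  T[2,2] 'b' = {T1}  orig:{}
  T[1,2] 'db' = {A}

Original NTs in T[1,2] deriving "db": ["A"]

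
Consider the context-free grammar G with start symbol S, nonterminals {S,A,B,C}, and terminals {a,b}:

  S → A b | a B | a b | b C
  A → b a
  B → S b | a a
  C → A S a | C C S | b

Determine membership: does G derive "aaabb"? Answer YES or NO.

Convert to CNF:
  S -> A T0 | T0 C | T1 B | T1 T0
  A -> T0 T1
  B -> S T0 | T1 T1
  C -> A X2 | C X3 | b
  T0 -> b
  T1 -> a
  X2 -> S T1
  X3 -> C S

Fill CYK table bottom-up:
  cell(0,0) a: {T1}  orig:{}
  cell(1,1) a: {T1}  orig:{}
  cell(2,2) a: {T1}  orig:{}
  cell(3,3) b: {C,T0}  orig:{C}
  cell(4,4) b: {C,T0}  orig:{C}
  cell(0,1) aa: {B}
  cell(1,2) aa: {B}
  cell(2,3) ab: {S}
  cell(3,4) bb: {S}
  cell(0,2) aaa: {S}
  cell(1,3) aab: ∅
  cell(2,4) abb: {B}
  cell(0,3) aaab: {B}
  cell(1,4) aabb: {S}
  cell(0,4) aaabb: ∅

S ∉ T[0,4] ⇒ NO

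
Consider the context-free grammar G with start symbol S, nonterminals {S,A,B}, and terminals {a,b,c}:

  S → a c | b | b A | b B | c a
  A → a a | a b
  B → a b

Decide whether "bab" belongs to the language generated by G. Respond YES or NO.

CNF form of G:
  S -> T0 T2 | T1 A | T1 B | T2 T0 | b
  A -> T0 T0 | T0 T1
  B -> T0 T1
  T0 -> a
  T1 -> b
  T2 -> c

CYK table (by increasing span):
  [0..0]={S,T1}  "b"  orig:{S}
  [1..1]={T0}  "a"  orig:{}
  [2..2]={S,T1}  "b"  orig:{S}
  [0..1]=∅  "ba"
  [1..2]={A,B}  "ab"
  [0..2]={S}  "bab"

S ∈ T[0,2] ⇒ YES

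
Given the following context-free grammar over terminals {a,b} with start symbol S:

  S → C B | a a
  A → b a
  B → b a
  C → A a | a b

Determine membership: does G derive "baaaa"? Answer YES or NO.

Convert to CNF:
  S -> C B | T1 T1
  A -> T0 T1
  B -> T0 T1
  C -> A T1 | T1 T0
  T0 -> b
  T1 -> a

CYK table (by increasing span):
  [0..0]={T0}  "b"  orig:{}
  [1..1]={T1}  "a"  orig:{}
  [2..2]={T1}  "a"  orig:{}
  [3..3]={T1}  "a"  orig:{}
  [4..4]={T1}  "a"  orig:{}
  [0..1]={A,B}  "ba"
  [1..2]={S}  "aa"
  [2..3]={S}  "aa"
  [3..4]={S}  "aa"
  [0..2]={C}  "baa"
  [1..3]=∅  "aaa"
  [2..4]=∅  "aaa"
  [0..3]=∅  "baaa"
  [1..4]=∅  "aaaa"
  [0..4]=∅  "baaaa"

S ∉ T[0,4] ⇒ NO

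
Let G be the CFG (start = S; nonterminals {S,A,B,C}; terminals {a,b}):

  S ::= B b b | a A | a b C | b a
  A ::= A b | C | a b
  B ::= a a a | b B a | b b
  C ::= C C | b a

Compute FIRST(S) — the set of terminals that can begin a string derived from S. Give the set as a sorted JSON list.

FIRST sets, iterate to fixpoint:
pass 1:
  A via A→a b: +{a}
  B via B→a a a: +{a}
  B via B→b B a: +{b}
  C via C→b a: +{b}
  S via S→B b b: +{a,b}
  FIRST(S)={a,b}  FIRST(A)={a}  FIRST(B)={a,b}  FIRST(C)={b}
pass 2:
  A via A→C: +{b}
  FIRST(S)={a,b}  FIRST(A)={a,b}  FIRST(B)={a,b}  FIRST(C)={b}
pass 3: — fixpoint
  FIRST(S)={a,b}  FIRST(A)={a,b}  FIRST(B)={a,b}  FIRST(C)={b}

FIRST(S) = ["a", "b"]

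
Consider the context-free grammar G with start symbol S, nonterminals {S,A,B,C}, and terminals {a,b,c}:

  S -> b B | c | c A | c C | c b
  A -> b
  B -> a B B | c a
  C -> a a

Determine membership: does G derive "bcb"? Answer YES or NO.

CNF form of G:
  S -> T1 A | T1 C | T1 T2 | T2 B | c
  A -> b
  B -> T0 X3 | T1 T0
  C -> T0 T0
  T0 -> a
  T1 -> c
  T2 -> b
  X3 -> B B

Fill CYK table bottom-up:
  cell(0,0) b: {A,T2}  orig:{A}
  cell(1,1) c: {S,T1}  orig:{S}
  cell(2,2) b: {A,T2}  orig:{A}
  cell(0,1) bc: ∅
  cell(1,2) cb: {S}
  cell(0,2) bcb: ∅

S ∉ T[0,2] ⇒ NO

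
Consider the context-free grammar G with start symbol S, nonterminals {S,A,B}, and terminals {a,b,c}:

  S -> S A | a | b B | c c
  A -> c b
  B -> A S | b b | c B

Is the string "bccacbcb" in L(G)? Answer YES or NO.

CNF form of G:
  S -> S A | T0 T0 | T1 B | a
  A -> T0 T1
  B -> A S | T0 B | T1 T1
  T0 -> c
  T1 -> b

CYK fill:
  [0..0]={T1}  "b"  orig:{}
  [1..1]={T0}  "c"  orig:{}
  [2..2]={T0}  "c"  orig:{}
  [3..3]={S}  "a"
  [4..4]={T0}  "c"  orig:{}
  [5..5]={T1}  "b"  orig:{}
  [6..6]={T0}  "c"  orig:{}
  [7..7]={T1}  "b"  orig:{}
  [0..1]=∅  "bc"
  [1..2]={S}  "cc"
  [2..3]=∅  "ca"
  [3..4]=∅  "ac"
  [4..5]={A}  "cb"
  [5..6]=∅  "bc"
  [6..7]={A}  "cb"
  [0..2]=∅  "bcc"
  [1..3]=∅  "cca"
  [2..4]=∅  "cac"
  [3..5]={S}  "acb"
  [4..6]=∅  "cbc"
  [5..7]=∅  "bcb"
  [0..3]=∅  "bcca"
  [1..4]=∅  "ccac"
  [2..5]=∅  "cacb"
  [3..6]=∅  "acbc"
  [4..7]=∅  "cbcb"
  [0..4]=∅  "bccac"
  [1..5]=∅  "ccacb"
  [2..6]=∅  "cacbc"
  [3..7]={S}  "acbcb"
  [0..5]=∅  "bccacb"
  [1..6]=∅  "ccacbc"
  [2..7]=∅  "cacbcb"
  [0..6]=∅  "bccacbc"
  [1..7]=∅  "ccacbcb"
  [0..7]=∅  "bccacbcb"

S ∉ T[0,7] ⇒ NO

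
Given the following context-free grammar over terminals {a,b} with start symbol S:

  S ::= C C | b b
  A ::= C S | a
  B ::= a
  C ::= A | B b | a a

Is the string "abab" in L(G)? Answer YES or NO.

CNF form of G:
  S -> C C | T0 T0
  A -> C S | a
  B -> a
  C -> B T0 | C S | T1 T1 | a
  T0 -> b
  T1 -> a

CYK table (by increasing span):
  cell(0,0) a: {A,B,C,T1}  orig:{A,B,C}
  cell(1,1) b: {T0}  orig:{}
  cell(2,2) a: {A,B,C,T1}  orig:{A,B,C}
  cell(3,3) b: {T0}  orig:{}
  cell(0,1) ab: {C}
  cell(1,2) ba: ∅
  cell(2,3) ab: {C}
  cell(0,2) aba: {S}
  cell(1,3) bab: ∅
  cell(0,3) abab: {S}

S ∈ T[0,3] ⇒ YES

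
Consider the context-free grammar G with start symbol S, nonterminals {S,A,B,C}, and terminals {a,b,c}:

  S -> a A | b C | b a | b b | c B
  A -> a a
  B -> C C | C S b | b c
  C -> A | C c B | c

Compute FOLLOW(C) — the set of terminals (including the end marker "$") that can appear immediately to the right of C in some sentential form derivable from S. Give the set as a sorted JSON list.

FIRST sets, iterate to fixpoint:
pass 1:
  A via A→a a: +{a}
  B via B→b c: +{b}
  C via C→A: +{a}
  C via C→c: +{c}
  S via S→a A: +{a}
  S via S→b C: +{b}
  S via S→c B: +{c}
  FIRST[S]={a,b,c}  FIRST[A]={a}  FIRST[B]={b}  FIRST[C]={a,c}
pass 2:
  B via B→C C: +{a,c}
  FIRST[S]={a,b,c}  FIRST[A]={a}  FIRST[B]={a,b,c}  FIRST[C]={a,c}
pass 3: (no change)
  FIRST[S]={a,b,c}  FIRST[A]={a}  FIRST[B]={a,b,c}  FIRST[C]={a,c}

Compute FOLLOW by fixpoint:
seed FOLLOW(S) with $
pass 1:
  B→C C: FOLLOW(C) ⊇ FIRST(C) = {a,c}; new: +{a,c}
  B→C S b: FOLLOW(C) ⊇ FIRST(S) = {a,b,c}; new: +{b}
  B→C S b: FOLLOW(S) ⊇ FIRST(b) = {b}; new: +{b}
  C→A: FOLLOW(A) ⊇ FOLLOW(C) ⊇ {a,b,c}; new: +{a,b,c}
  C→C c B: FOLLOW(B) ⊇ FOLLOW(C) ⊇ {a,b,c}; new: +{a,b,c}
  S→a A: FOLLOW(A) ⊇ FOLLOW(S) ⊇ {$,b}; new: +{$}
  S→b C: FOLLOW(C) ⊇ FOLLOW(S) ⊇ {$,b}; new: +{$}
  S→c B: FOLLOW(B) ⊇ FOLLOW(S) ⊇ {$,b}; new: +{$}
  FOLLOW[S]={$,b}  FOLLOW[A]={$,a,b,c}  FOLLOW[B]={$,a,b,c}  FOLLOW[C]={$,a,b,c}
pass 2: done
  FOLLOW[S]={$,b}  FOLLOW[A]={$,a,b,c}  FOLLOW[B]={$,a,b,c}  FOLLOW[C]={$,a,b,c}

FOLLOW(C) = ["$", "a", "b", "c"]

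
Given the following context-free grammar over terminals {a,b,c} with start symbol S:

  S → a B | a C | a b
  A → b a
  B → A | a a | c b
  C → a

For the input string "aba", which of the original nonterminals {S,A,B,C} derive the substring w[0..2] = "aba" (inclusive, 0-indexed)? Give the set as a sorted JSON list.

CNF form of G:
  S -> T1 B | T1 C | T1 T0
  A -> T0 T1
  B -> T0 T1 | T1 T1 | T2 T0
  C -> a
  T0 -> b
  T1 -> a
  T2 -> c

CYK table (by increasing span) (cells [i..j] with 0 ≤ i ≤ j ≤ 2 only):
  cell(0,0) a: {C,T1}  orig:{C}
  cell(1,1) b: {T0}  orig:{}
  cell(2,2) a: {C,T1}  orig:{C}
  cell(0,1) ab: {S}
  cell(1,2) ba: {A,B}
  cell(0,2) aba: {S}

Original NTs in T[0,2] deriving "aba": ["S"]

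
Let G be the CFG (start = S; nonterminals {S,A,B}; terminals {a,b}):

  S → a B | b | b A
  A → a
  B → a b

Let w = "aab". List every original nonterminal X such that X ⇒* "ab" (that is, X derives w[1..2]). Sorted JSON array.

Convert to CNF:
  S -> T0 B | T1 A | b
  A -> a
  B -> T0 T1
  T0 -> a
  T1 -> b

Fill CYK table bottom-up — only the sub-triangle for w[1..2]:
  [1..1]={A,T0}  "a"  orig:{A}
  [2..2]={S,T1}  "b"  orig:{S}
  [1..2]={B}  "ab"

Original NTs in T[1,2] deriving "ab": ["B"]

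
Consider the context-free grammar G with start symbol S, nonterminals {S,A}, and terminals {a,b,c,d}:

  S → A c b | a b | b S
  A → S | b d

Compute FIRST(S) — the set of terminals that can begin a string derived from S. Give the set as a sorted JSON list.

Compute FIRST by fixpoint:
iter 1:
  A via A→b d: +{b}
  S via S→A c b: +{b}
  S via S→a b: +{a}
  S: {a,b}  A: {b}
iter 2:
  A via A→S: +{a}
  S: {a,b}  A: {a,b}
iter 3: done
  S: {a,b}  A: {a,b}

FIRST(S) = ["a", "b"]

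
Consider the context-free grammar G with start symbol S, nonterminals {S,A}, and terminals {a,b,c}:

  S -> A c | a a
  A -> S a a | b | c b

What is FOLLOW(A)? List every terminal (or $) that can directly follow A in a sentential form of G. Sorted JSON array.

FIRST iteration:
round 1:
  A via A→b: +{b}
  A via A→c b: +{c}
  S via S→A c: +{b,c}
  S via S→a a: +{a}
  FIRST[S]={a,b,c}  FIRST[A]={b,c}
round 2:
  A via A→S a a: +{a}
  FIRST[S]={a,b,c}  FIRST[A]={a,b,c}
round 3: — fixpoint
  FIRST[S]={a,b,c}  FIRST[A]={a,b,c}

FOLLOW iteration:
initialize: $ ∈ FOLLOW(S)
pass 1:
  A→S a a: FOLLOW(S) ⊇ FIRST(a) = {a}; new: +{a}
  S→A c: FOLLOW(A) ⊇ FIRST(c) = {c}; new: +{c}
  FOLLOW[S]={$,a}  FOLLOW[A]={c}
pass 2: (no change)
  FOLLOW[S]={$,a}  FOLLOW[A]={c}

FOLLOW(A) = ["c"]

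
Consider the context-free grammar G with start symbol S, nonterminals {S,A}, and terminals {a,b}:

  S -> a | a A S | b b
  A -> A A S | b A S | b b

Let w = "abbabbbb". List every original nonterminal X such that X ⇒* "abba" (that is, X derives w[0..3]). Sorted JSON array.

Convert to CNF:
  S -> T0 T0 | T1 X4 | a
  A -> A X2 | T0 T0 | T0 X3
  T0 -> b
  T1 -> a
  X2 -> A S
  X3 -> A S
  X4 -> A S

CYK fill, restricted to cells inside w[0..3]:
  cell(0,0) a: {S,T1}  orig:{S}
  cell(1,1) b: {T0}  orig:{}
  cell(2,2) b: {T0}  orig:{}
  cell(3,3) a: {S,T1}  orig:{S}
  cell(0,1) ab: ∅
  cell(1,2) bb: {A,S}
  cell(2,3) ba: ∅
  cell(0,2) abb: ∅
  cell(1,3) bba: {X2,X3,X4}  orig:{}
  cell(0,3) abba: {S}

Original NTs in T[0,3] deriving "abba": ["S"]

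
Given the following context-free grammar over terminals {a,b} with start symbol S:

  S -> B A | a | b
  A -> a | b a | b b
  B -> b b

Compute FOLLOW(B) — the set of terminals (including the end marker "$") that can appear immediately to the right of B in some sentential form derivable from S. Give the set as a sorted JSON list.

FIRST sets, iterate to fixpoint:
[1]
  A via A→a: +{a}
  A via A→b a: +{b}
  B via B→b b: +{b}
  S via S→B A: +{b}
  S via S→a: +{a}
  S: {a,b}  A: {a,b}  B: {b}
[2] — fixpoint
  S: {a,b}  A: {a,b}  B: {b}

Compute FOLLOW by fixpoint:
FOLLOW(S) := {$}
pass 1:
  S→B A: FOLLOW(B) ⊇ FIRST(A) = {a,b}; new: +{a,b}
  S→B A: FOLLOW(A) ⊇ FOLLOW(S) ⊇ {$}; new: +{$}
  S: {$}  A: {$}  B: {a,b}
pass 2: — fixpoint
  S: {$}  A: {$}  B: {a,b}

FOLLOW(B) = ["a", "b"]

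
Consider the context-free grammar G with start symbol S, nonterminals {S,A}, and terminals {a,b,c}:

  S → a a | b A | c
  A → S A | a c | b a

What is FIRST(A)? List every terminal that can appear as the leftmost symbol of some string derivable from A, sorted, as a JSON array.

FIRST iteration:
pass 1:
  A via A→a c: +{a}
  A via A→b a: +{b}
  S via S→a a: +{a}
  S via S→b A: +{b}
  S via S→c: +{c}
  S: {a,b,c}  A: {a,b}
pass 2:
  A via A→S A: +{c}
  S: {a,b,c}  A: {a,b,c}
pass 3: done
  S: {a,b,c}  A: {a,b,c}

FIRST(A) = ["a", "b", "c"]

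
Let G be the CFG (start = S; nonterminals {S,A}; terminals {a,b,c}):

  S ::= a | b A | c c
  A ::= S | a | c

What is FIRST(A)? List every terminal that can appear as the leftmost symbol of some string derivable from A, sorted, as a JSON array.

FIRST sets, iterate to fixpoint:
iter 1:
  A via A→a: +{a}
  A via A→c: +{c}
  S via S→a: +{a}
  S via S→b A: +{b}
  S via S→c c: +{c}
  FIRST(S)={a,b,c}  FIRST(A)={a,c}
iter 2:
  A via A→S: +{b}
  FIRST(S)={a,b,c}  FIRST(A)={a,b,c}
iter 3: — fixpoint
  FIRST(S)={a,b,c}  FIRST(A)={a,b,c}

FIRST(A) = ["a", "b", "c"]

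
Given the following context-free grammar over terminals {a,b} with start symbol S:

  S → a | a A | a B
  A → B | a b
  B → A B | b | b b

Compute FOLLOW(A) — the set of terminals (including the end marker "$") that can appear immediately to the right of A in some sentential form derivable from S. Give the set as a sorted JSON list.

Compute FIRST by fixpoint:
pass 1:
  A via A→a b: +{a}
  B via B→A B: +{a}
  B via B→b: +{b}
  S via S→a: +{a}
  FIRST[S]={a}  FIRST[A]={a}  FIRST[B]={a,b}
pass 2:
  A via A→B: +{b}
  FIRST[S]={a}  FIRST[A]={a,b}  FIRST[B]={a,b}
pass 3: done
  FIRST[S]={a}  FIRST[A]={a,b}  FIRST[B]={a,b}

FOLLOW sets:
seed FOLLOW(S) with $
[1]
  B→A B: FOLLOW(A) ⊇ FIRST(B) = {a,b}; new: +{a,b}
  S→a A: FOLLOW(A) ⊇ FOLLOW(S) ⊇ {$}; new: +{$}
  S→a B: FOLLOW(B) ⊇ FOLLOW(S) ⊇ {$}; new: +{$}
  S: {$}  A: {$,a,b}  B: {$}
[2]
  A→B: FOLLOW(B) ⊇ FOLLOW(A) ⊇ {$,a,b}; new: +{a,b}
  S: {$}  A: {$,a,b}  B: {$,a,b}
[3] (no change)
  S: {$}  A: {$,a,b}  B: {$,a,b}

FOLLOW(A) = ["$", "a", "b"]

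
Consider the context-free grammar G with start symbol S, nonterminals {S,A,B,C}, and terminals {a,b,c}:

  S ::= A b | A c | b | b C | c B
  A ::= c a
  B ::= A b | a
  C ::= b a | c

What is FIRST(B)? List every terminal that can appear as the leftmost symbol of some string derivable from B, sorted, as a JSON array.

Compute FIRST by fixpoint:
pass 1:
  A via A→c a: +{c}
  B via B→A b: +{c}
  B via B→a: +{a}
  C via C→b a: +{b}
  C via C→c: +{c}
  S via S→A b: +{c}
  S via S→b: +{b}
  FIRST[S]={b,c}  FIRST[A]={c}  FIRST[B]={a,c}  FIRST[C]={b,c}
pass 2: (no change)
  FIRST[S]={b,c}  FIRST[A]={c}  FIRST[B]={a,c}  FIRST[C]={b,c}

FIRST(B) = ["a", "c"]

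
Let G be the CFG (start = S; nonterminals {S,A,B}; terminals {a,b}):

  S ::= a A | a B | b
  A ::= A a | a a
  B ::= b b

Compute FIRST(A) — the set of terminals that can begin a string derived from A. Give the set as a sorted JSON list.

Compute FIRST by fixpoint:
pass 1:
  A via A→a a: +{a}
  B via B→b b: +{b}
  S via S→a A: +{a}
  S via S→b: +{b}
  S: {a,b}  A: {a}  B: {b}
pass 2: — fixpoint
  S: {a,b}  A: {a}  B: {b}

FIRST(A) = ["a"]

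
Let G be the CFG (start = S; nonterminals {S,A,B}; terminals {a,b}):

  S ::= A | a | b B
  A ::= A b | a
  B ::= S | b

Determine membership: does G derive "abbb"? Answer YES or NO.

CNF form of G:
  S -> A T0 | T0 B | a
  A -> A T0 | a
  B -> A T0 | T0 B | a | b
  T0 -> b

Fill CYK table bottom-up:
  T[0,0] 'a' = {A,B,S}
  T[1,1] 'b' = {B,T0}  orig:{B}
  T[2,2] 'b' = {B,T0}  orig:{B}
  T[3,3] 'b' = {B,T0}  orig:{B}
  T[0,1] 'ab' = {A,B,S}
  T[1,2] 'bb' = {B,S}
  T[2,3] 'bb' = {B,S}
  T[0,2] 'abb' = {A,B,S}
  T[1,3] 'bbb' = {B,S}
  T[0,3] 'abbb' = {A,B,S}

S ∈ T[0,3] ⇒ YES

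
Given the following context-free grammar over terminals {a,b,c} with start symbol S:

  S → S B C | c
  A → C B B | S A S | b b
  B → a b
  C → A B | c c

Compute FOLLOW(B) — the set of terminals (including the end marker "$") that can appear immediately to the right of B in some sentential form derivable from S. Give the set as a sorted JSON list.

FIRST iteration:
round 1:
  A via A→b b: +{b}
  B via B→a b: +{a}
  C via C→A B: +{b}
  C via C→c c: +{c}
  S via S→c: +{c}
  FIRST(S)={c}  FIRST(A)={b}  FIRST(B)={a}  FIRST(C)={b,c}
round 2:
  A via A→C B B: +{c}
  FIRST(S)={c}  FIRST(A)={b,c}  FIRST(B)={a}  FIRST(C)={b,c}
round 3: done
  FIRST(S)={c}  FIRST(A)={b,c}  FIRST(B)={a}  FIRST(C)={b,c}

FOLLOW sets:
initialize: $ ∈ FOLLOW(S)
round 1:
  A→C B B: FOLLOW(C) ⊇ FIRST(B) = {a}; new: +{a}
  A→C B B: FOLLOW(B) ⊇ FIRST(B) = {a}; new: +{a}
  A→S A S: FOLLOW(S) ⊇ FIRST(A) = {b,c}; new: +{b,c}
  A→S A S: FOLLOW(A) ⊇ FIRST(S) = {c}; new: +{c}
  C→A B: FOLLOW(A) ⊇ FIRST(B) = {a}; new: +{a}
  S→S B C: FOLLOW(S) ⊇ FIRST(B) = {a}; new: +{a}
  S→S B C: FOLLOW(B) ⊇ FIRST(C) = {b,c}; new: +{b,c}
  S→S B C: FOLLOW(C) ⊇ FOLLOW(S) ⊇ {$,a,b,c}; new: +{$,b,c}
  FOLLOW(S)={$,a,b,c}  FOLLOW(A)={a,c}  FOLLOW(B)={a,b,c}  FOLLOW(C)={$,a,b,c}
round 2:
  C→A B: FOLLOW(B) ⊇ FOLLOW(C) ⊇ {$,a,b,c}; new: +{$}
  FOLLOW(S)={$,a,b,c}  FOLLOW(A)={a,c}  FOLLOW(B)={$,a,b,c}  FOLLOW(C)={$,a,b,c}
round 3: (no change)
  FOLLOW(S)={$,a,b,c}  FOLLOW(A)={a,c}  FOLLOW(B)={$,a,b,c}  FOLLOW(C)={$,a,b,c}

FOLLOW(B) = ["$", "a", "b", "c"]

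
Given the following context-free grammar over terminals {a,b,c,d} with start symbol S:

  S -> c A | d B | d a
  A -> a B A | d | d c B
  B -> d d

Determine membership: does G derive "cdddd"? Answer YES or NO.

CNF form of G:
  S -> T1 B | T1 T0 | T2 A
  A -> T0 X3 | T1 X4 | d
  B -> T1 T1
  T0 -> a
  T1 -> d
  T2 -> c
  X3 -> B A
  X4 -> T2 B

CYK table (by increasing span):
  [0..0]={T2}  "c"  orig:{}
  [1..1]={A,T1}  "d"  orig:{A}
  [2..2]={A,T1}  "d"  orig:{A}
  [3..3]={A,T1}  "d"  orig:{A}
  [4..4]={A,T1}  "d"  orig:{A}
  [0..1]={S}  "cd"
  [1..2]={B}  "dd"
  [2..3]={B}  "dd"
  [3..4]={B}  "dd"
  [0..2]={X4}  "cdd"  orig:{}
  [1..3]={S,X3}  "ddd"  orig:{S}
  [2..4]={S,X3}  "ddd"  orig:{S}
  [0..3]=∅  "cddd"
  [1..4]=∅  "dddd"
  [0..4]=∅  "cdddd"

S ∉ T[0,4] ⇒ NO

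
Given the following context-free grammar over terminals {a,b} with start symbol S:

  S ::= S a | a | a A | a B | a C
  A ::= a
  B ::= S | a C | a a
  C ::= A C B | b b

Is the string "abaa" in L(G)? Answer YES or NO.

Convert to CNF:
  S -> S T0 | T0 A | T0 B | T0 C | a
  A -> a
  B -> S T0 | T0 A | T0 B | T0 C | T0 T0 | a
  C -> A X2 | T1 T1
  T0 -> a
  T1 -> b
  X2 -> C B

CYK table (by increasing span):
  [0..0]={A,B,S,T0}  "a"  orig:{A,B,S}
  [1..1]={T1}  "b"  orig:{}
  [2..2]={A,B,S,T0}  "a"  orig:{A,B,S}
  [3..3]={A,B,S,T0}  "a"  orig:{A,B,S}
  [0..1]=∅  "ab"
  [1..2]=∅  "ba"
  [2..3]={B,S}  "aa"
  [0..2]=∅  "aba"
  [1..3]=∅  "baa"
  [0..3]=∅  "abaa"

S ∉ T[0,3] ⇒ NO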